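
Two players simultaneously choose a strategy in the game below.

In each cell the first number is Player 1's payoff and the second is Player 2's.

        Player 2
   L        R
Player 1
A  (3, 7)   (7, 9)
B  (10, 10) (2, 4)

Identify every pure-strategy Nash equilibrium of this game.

(A, L): Player 1 can switch to B (3 → 10). Not NE.
(A, R): Player 1 gets 7, best alternative 2; Player 2 gets 9, best alternative 7. No profitable deviation — NE.
(B, L): Player 1 gets 10, best alternative 3; Player 2 gets 10, best alternative 4. No profitable deviation — NE.
(B, R): Player 1 can switch to A (2 → 7). Not NE.

Pure-strategy Nash equilibria: (A, R); (B, L)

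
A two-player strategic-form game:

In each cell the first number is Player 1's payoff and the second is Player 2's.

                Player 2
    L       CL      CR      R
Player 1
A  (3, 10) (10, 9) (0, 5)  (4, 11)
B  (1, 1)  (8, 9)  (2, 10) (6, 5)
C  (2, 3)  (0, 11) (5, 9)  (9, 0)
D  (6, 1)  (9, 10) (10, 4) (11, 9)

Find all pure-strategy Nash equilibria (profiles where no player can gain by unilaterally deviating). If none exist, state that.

Check each profile: it is a Nash equilibrium iff no player can strictly gain by switching unilaterally.
(A, L): Player 1 can switch to D (3 → 6). Not NE.
(A, CL): Player 2 can switch to L (9 → 10). Not NE.
(A, CR): Player 1 can switch to B (0 → 2). Not NE.
(A, R): Player 1 can switch to B (4 → 6). Not NE.
(B, L): Player 1 can switch to A (1 → 3). Not NE.
(B, CL): Player 1 can switch to A (8 → 10). Not NE.
(B, CR): Player 1 can switch to C (2 → 5). Not NE.
(B, R): Player 1 can switch to C (6 → 9). Not NE.
(C, L): Player 1 can switch to A (2 → 3). Not NE.
(C, CL): Player 1 can switch to A (0 → 10). Not NE.
(C, CR): Player 1 can switch to D (5 → 10). Not NE.
(C, R): Player 1 can switch to D (9 → 11). Not NE.
(The remaining 4 profiles each have a profitable deviation by the same check.)

There is no pure-strategy Nash equilibrium.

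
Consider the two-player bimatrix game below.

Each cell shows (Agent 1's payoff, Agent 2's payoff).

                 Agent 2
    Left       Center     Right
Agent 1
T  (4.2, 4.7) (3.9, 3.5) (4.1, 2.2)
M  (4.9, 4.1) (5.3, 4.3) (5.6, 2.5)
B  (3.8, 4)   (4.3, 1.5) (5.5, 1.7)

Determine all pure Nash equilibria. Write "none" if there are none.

(M, Center)

Agent 1 against Left: payoffs 4.2, 4.9, 3.8 → best response M.
Agent 1 against Center: payoffs 3.9, 5.3, 4.3 → best response M.
Agent 1 against Right: payoffs 4.1, 5.6, 5.5 → best response M.
Agent 2 against T: payoffs 4.7, 3.5, 2.2 → best response Left.
Agent 2 against M: payoffs 4.1, 4.3, 2.5 → best response Center.
Agent 2 against B: payoffs 4, 1.5, 1.7 → best response Left.
Mutual best responses: (M, Center).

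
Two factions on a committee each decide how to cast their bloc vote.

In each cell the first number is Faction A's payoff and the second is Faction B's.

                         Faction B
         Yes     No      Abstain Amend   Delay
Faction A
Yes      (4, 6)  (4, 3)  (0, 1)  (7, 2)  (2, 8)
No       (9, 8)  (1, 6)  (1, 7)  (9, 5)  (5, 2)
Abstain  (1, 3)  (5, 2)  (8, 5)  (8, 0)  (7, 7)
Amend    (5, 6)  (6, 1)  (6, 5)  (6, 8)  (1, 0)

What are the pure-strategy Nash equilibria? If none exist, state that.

(No, Yes) and (Abstain, Delay)

(Yes, Yes): Faction A can switch to No (4 → 9). Not NE.
(Yes, No): Faction A can switch to Abstain (4 → 5). Not NE.
(Yes, Abstain): Faction A can switch to No (0 → 1). Not NE.
(Yes, Amend): Faction A can switch to No (7 → 9). Not NE.
(Yes, Delay): Faction A can switch to No (2 → 5). Not NE.
(No, Yes): Faction A gets 9, best alternative 5; Faction B gets 8, best alternative 7. No profitable deviation — NE.
(No, No): Faction A can switch to Yes (1 → 4). Not NE.
(No, Abstain): Faction A can switch to Abstain (1 → 8). Not NE.
(No, Amend): Faction B can switch to Yes (5 → 8). Not NE.
(No, Delay): Faction A can switch to Abstain (5 → 7). Not NE.
(Abstain, Yes): Faction A can switch to Yes (1 → 4). Not NE.
(Abstain, Delay): Faction A gets 7, best alternative 5; Faction B gets 7, best alternative 5. No profitable deviation — NE.
(The remaining 8 profiles each have a profitable deviation by the same check.)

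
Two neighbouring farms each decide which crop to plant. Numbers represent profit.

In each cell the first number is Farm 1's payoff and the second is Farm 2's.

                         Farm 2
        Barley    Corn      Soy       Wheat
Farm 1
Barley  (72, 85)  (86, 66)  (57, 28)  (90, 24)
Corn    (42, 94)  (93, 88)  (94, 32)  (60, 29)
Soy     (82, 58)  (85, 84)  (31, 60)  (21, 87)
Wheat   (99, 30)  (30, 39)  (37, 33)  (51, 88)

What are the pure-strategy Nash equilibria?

There is no pure-strategy Nash equilibrium.

Mark each player's best response to every combination of opponents' strategies; a profile where every player is best-responding is a pure Nash equilibrium.
Farm 1 against Barley: payoffs 72, 42, 82, 99 → best response Wheat.
Farm 1 against Corn: payoffs 86, 93, 85, 30 → best response Corn.
Farm 1 against Soy: payoffs 57, 94, 31, 37 → best response Corn.
Farm 1 against Wheat: payoffs 90, 60, 21, 51 → best response Barley.
Farm 2 against Barley: payoffs 85, 66, 28, 24 → best response Barley.
Farm 2 against Corn: payoffs 94, 88, 32, 29 → best response Barley.
Farm 2 against Soy: payoffs 58, 84, 60, 87 → best response Wheat.
Farm 2 against Wheat: payoffs 30, 39, 33, 88 → best response Wheat.
No profile is a mutual best response for all players.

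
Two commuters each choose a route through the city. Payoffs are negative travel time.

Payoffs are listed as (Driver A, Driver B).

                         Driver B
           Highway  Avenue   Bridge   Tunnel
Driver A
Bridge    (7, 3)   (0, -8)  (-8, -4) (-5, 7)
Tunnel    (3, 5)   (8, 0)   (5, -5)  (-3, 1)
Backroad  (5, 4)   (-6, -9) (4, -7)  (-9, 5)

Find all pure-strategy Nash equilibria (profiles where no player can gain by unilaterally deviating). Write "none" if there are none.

There is no pure-strategy Nash equilibrium.

Mark each player's best response to every combination of opponents' strategies; a profile where every player is best-responding is a pure Nash equilibrium.
Driver A against Highway: payoffs 7, 3, 5 → best response Bridge.
Driver A against Avenue: payoffs 0, 8, -6 → best response Tunnel.
Driver A against Bridge: payoffs -8, 5, 4 → best response Tunnel.
Driver A against Tunnel: payoffs -5, -3, -9 → best response Tunnel.
Driver B against Bridge: payoffs 3, -8, -4, 7 → best response Tunnel.
Driver B against Tunnel: payoffs 5, 0, -5, 1 → best response Highway.
Driver B against Backroad: payoffs 4, -9, -7, 5 → best response Tunnel.
No profile is a mutual best response for all players.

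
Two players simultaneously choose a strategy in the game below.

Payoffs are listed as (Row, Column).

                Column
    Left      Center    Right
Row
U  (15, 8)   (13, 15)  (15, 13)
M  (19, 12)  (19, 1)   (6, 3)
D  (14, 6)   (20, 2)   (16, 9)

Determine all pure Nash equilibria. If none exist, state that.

The pure Nash equilibria are (M, Left), (D, Right).

Row against Left: payoffs 15, 19, 14 → best response M.
Row against Center: payoffs 13, 19, 20 → best response D.
Row against Right: payoffs 15, 6, 16 → best response D.
Column against U: payoffs 8, 15, 13 → best response Center.
Column against M: payoffs 12, 1, 3 → best response Left.
Column against D: payoffs 6, 2, 9 → best response Right.
Mutual best responses: (M, Left); (D, Right).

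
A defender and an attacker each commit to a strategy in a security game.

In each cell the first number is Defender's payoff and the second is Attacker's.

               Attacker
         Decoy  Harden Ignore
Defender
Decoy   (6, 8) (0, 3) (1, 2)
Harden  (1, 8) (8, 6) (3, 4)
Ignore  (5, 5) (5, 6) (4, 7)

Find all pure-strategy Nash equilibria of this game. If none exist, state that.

(Decoy, Decoy): Defender gets 6, best alternative 5; Attacker gets 8, best alternative 3. No profitable deviation — NE.
(Decoy, Harden): Defender can switch to Harden (0 → 8). Not NE.
(Decoy, Ignore): Defender can switch to Harden (1 → 3). Not NE.
(Harden, Decoy): Defender can switch to Decoy (1 → 6). Not NE.
(Harden, Harden): Attacker can switch to Decoy (6 → 8). Not NE.
(Harden, Ignore): Defender can switch to Ignore (3 → 4). Not NE.
(Ignore, Decoy): Defender can switch to Decoy (5 → 6). Not NE.
(Ignore, Harden): Defender can switch to Harden (5 → 8). Not NE.
(Ignore, Ignore): Defender gets 4, best alternative 3; Attacker gets 7, best alternative 6. No profitable deviation — NE.

(Decoy, Decoy), (Ignore, Ignore)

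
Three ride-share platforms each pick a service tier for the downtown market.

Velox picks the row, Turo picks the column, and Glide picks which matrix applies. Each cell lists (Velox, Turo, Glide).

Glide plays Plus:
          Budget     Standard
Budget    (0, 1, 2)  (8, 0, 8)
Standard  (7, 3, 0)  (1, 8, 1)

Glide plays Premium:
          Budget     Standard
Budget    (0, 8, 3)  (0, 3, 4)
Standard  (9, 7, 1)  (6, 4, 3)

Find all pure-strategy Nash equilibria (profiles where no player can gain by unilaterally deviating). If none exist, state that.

Velox against (Budget, Plus): payoffs 0, 7 → best response Standard.
Velox against (Budget, Premium): payoffs 0, 9 → best response Standard.
Velox against (Standard, Plus): payoffs 8, 1 → best response Budget.
Velox against (Standard, Premium): payoffs 0, 6 → best response Standard.
Turo against (Budget, Plus): payoffs 1, 0 → best response Budget.
Turo against (Budget, Premium): payoffs 8, 3 → best response Budget.
Turo against (Standard, Plus): payoffs 3, 8 → best response Standard.
Turo against (Standard, Premium): payoffs 7, 4 → best response Budget.
Glide against (Budget, Budget): payoffs 2, 3 → best response Premium.
Glide against (Budget, Standard): payoffs 8, 4 → best response Plus.
Glide against (Standard, Budget): payoffs 0, 1 → best response Premium.
Glide against (Standard, Standard): payoffs 1, 3 → best response Premium.
Mutual best responses: (Standard, Budget, Premium).

(Standard, Budget, Premium)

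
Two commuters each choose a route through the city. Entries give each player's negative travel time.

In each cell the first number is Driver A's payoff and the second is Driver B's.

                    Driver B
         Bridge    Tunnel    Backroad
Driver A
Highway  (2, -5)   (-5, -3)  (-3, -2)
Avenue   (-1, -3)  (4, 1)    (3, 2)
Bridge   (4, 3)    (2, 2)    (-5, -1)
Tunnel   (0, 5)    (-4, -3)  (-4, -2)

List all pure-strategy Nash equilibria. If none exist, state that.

Driver A against Bridge: payoffs 2, -1, 4, 0 → best response Bridge.
Driver A against Tunnel: payoffs -5, 4, 2, -4 → best response Avenue.
Driver A against Backroad: payoffs -3, 3, -5, -4 → best response Avenue.
Driver B against Highway: payoffs -5, -3, -2 → best response Backroad.
Driver B against Avenue: payoffs -3, 1, 2 → best response Backroad.
Driver B against Bridge: payoffs 3, 2, -1 → best response Bridge.
Driver B against Tunnel: payoffs 5, -3, -2 → best response Bridge.
Mutual best responses: (Avenue, Backroad); (Bridge, Bridge).

The pure Nash equilibria are (Avenue, Backroad); (Bridge, Bridge).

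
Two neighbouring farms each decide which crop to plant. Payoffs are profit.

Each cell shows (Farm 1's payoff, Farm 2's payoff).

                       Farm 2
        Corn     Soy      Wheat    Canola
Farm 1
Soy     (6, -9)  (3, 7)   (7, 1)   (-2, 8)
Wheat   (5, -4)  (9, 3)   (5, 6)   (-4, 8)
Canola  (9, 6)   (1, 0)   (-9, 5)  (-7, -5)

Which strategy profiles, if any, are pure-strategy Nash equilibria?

Farm 1 against Corn: payoffs 6, 5, 9 → best response Canola.
Farm 1 against Soy: payoffs 3, 9, 1 → best response Wheat.
Farm 1 against Wheat: payoffs 7, 5, -9 → best response Soy.
Farm 1 against Canola: payoffs -2, -4, -7 → best response Soy.
Farm 2 against Soy: payoffs -9, 7, 1, 8 → best response Canola.
Farm 2 against Wheat: payoffs -4, 3, 6, 8 → best response Canola.
Farm 2 against Canola: payoffs 6, 0, 5, -5 → best response Corn.
Mutual best responses: (Soy, Canola); (Canola, Corn).

The pure Nash equilibria are (Soy, Canola); (Canola, Corn).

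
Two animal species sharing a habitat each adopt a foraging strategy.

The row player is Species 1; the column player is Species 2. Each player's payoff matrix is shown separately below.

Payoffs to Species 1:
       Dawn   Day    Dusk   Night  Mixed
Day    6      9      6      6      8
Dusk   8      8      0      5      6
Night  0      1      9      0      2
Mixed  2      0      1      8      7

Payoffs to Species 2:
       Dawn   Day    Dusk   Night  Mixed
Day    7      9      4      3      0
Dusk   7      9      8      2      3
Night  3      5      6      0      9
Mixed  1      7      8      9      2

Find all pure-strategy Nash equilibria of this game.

Pure-strategy Nash equilibria: (Day, Day) and (Mixed, Night)

Species 1 against Dawn: payoffs 6, 8, 0, 2 → best response Dusk.
Species 1 against Day: payoffs 9, 8, 1, 0 → best response Day.
Species 1 against Dusk: payoffs 6, 0, 9, 1 → best response Night.
Species 1 against Night: payoffs 6, 5, 0, 8 → best response Mixed.
Species 1 against Mixed: payoffs 8, 6, 2, 7 → best response Day.
Species 2 against Day: payoffs 7, 9, 4, 3, 0 → best response Day.
Species 2 against Dusk: payoffs 7, 9, 8, 2, 3 → best response Day.
Species 2 against Night: payoffs 3, 5, 6, 0, 9 → best response Mixed.
Species 2 against Mixed: payoffs 1, 7, 8, 9, 2 → best response Night.
Mutual best responses: (Day, Day); (Mixed, Night).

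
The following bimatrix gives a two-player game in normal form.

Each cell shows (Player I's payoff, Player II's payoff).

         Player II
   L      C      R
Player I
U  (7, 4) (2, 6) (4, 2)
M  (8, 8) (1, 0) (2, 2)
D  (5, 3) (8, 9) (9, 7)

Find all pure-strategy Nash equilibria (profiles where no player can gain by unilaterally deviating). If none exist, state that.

The pure Nash equilibria are (M, L); (D, C).

Player I against L: payoffs 7, 8, 5 → best response M.
Player I against C: payoffs 2, 1, 8 → best response D.
Player I against R: payoffs 4, 2, 9 → best response D.
Player II against U: payoffs 4, 6, 2 → best response C.
Player II against M: payoffs 8, 0, 2 → best response L.
Player II against D: payoffs 3, 9, 7 → best response C.
Mutual best responses: (M, L); (D, C).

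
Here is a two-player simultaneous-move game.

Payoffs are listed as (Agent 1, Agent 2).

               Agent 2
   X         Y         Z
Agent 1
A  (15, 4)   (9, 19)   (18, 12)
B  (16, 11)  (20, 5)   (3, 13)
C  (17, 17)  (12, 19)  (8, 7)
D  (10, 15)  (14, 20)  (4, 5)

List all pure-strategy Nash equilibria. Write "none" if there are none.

There is no pure-strategy Nash equilibrium.

(A, X): Agent 1 can switch to B (15 → 16). Not NE.
(A, Y): Agent 1 can switch to B (9 → 20). Not NE.
(A, Z): Agent 2 can switch to Y (12 → 19). Not NE.
(B, X): Agent 1 can switch to C (16 → 17). Not NE.
(B, Y): Agent 2 can switch to X (5 → 11). Not NE.
(B, Z): Agent 1 can switch to A (3 → 18). Not NE.
(C, X): Agent 2 can switch to Y (17 → 19). Not NE.
(C, Y): Agent 1 can switch to B (12 → 20). Not NE.
(C, Z): Agent 1 can switch to A (8 → 18). Not NE.
(D, X): Agent 1 can switch to A (10 → 15). Not NE.
(The remaining 2 profiles each have a profitable deviation by the same check.)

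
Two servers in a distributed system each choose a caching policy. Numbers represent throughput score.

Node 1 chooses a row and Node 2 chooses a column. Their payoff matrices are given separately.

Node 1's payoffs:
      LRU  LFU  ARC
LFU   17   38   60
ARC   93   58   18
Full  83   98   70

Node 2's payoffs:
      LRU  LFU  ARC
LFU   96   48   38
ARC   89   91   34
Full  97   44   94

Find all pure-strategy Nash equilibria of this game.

This game has no pure Nash equilibrium.

For each strategy profile, look for a profitable unilateral deviation.
(LFU, LRU): Node 1 can switch to ARC (17 → 93). Not NE.
(LFU, LFU): Node 1 can switch to ARC (38 → 58). Not NE.
(LFU, ARC): Node 1 can switch to Full (60 → 70). Not NE.
(ARC, LRU): Node 2 can switch to LFU (89 → 91). Not NE.
(ARC, LFU): Node 1 can switch to Full (58 → 98). Not NE.
(ARC, ARC): Node 1 can switch to LFU (18 → 60). Not NE.
(Full, LRU): Node 1 can switch to ARC (83 → 93). Not NE.
(Full, LFU): Node 2 can switch to LRU (44 → 97). Not NE.
(The remaining 1 profile has a profitable deviation by the same check.)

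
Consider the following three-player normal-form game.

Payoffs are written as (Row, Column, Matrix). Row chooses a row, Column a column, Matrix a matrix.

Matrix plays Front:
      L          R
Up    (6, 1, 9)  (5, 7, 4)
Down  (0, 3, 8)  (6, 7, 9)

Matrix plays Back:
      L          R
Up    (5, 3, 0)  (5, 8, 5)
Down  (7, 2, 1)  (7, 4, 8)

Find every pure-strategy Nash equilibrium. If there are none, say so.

For each strategy profile, look for a profitable unilateral deviation.
(Up, L, Front): Column can switch to R (1 → 7). Not NE.
(Up, L, Back): Row can switch to Down (5 → 7). Not NE.
(Up, R, Front): Row can switch to Down (5 → 6). Not NE.
(Up, R, Back): Row can switch to Down (5 → 7). Not NE.
(Down, L, Front): Row can switch to Up (0 → 6). Not NE.
(Down, L, Back): Column can switch to R (2 → 4). Not NE.
(Down, R, Front): Row gets 6, best alternative 5; Column gets 7, best alternative 3; Matrix gets 9, best alternative 8. No profitable deviation — NE.
(Down, R, Back): Matrix can switch to Front (8 → 9). Not NE.

(Down, R, Front)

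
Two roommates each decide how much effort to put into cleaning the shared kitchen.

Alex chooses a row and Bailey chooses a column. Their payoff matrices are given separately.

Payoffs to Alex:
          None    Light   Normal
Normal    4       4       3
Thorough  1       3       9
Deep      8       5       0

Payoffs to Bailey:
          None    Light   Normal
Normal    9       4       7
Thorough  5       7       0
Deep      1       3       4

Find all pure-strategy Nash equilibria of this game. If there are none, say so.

Mark each player's best response to every combination of opponents' strategies; a profile where every player is best-responding is a pure Nash equilibrium.
Alex against None: payoffs 4, 1, 8 → best response Deep.
Alex against Light: payoffs 4, 3, 5 → best response Deep.
Alex against Normal: payoffs 3, 9, 0 → best response Thorough.
Bailey against Normal: payoffs 9, 4, 7 → best response None.
Bailey against Thorough: payoffs 5, 7, 0 → best response Light.
Bailey against Deep: payoffs 1, 3, 4 → best response Normal.
No profile is a mutual best response for all players.

none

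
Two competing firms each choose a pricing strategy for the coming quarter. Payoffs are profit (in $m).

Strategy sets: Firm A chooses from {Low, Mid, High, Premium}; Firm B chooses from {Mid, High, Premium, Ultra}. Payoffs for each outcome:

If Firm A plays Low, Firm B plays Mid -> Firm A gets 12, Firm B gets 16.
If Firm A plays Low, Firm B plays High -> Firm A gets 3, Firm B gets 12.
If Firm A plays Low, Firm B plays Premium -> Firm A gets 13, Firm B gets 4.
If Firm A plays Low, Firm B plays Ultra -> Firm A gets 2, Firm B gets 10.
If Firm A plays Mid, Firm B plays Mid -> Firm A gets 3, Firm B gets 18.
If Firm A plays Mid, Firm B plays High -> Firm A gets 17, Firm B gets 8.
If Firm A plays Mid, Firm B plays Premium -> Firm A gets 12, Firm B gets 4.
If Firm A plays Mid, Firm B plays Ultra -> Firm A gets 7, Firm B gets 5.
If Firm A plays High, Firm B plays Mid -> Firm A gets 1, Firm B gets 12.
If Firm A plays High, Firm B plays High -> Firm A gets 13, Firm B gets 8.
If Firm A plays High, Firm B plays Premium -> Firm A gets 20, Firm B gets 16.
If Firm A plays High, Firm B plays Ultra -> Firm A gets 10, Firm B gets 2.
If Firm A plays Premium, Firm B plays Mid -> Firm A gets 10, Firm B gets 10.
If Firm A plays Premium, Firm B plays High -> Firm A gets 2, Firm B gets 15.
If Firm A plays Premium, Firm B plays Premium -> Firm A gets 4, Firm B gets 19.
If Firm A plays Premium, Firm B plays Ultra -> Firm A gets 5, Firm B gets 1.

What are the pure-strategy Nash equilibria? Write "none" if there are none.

(Low, Mid): Firm A gets 12, best alternative 10; Firm B gets 16, best alternative 12. No profitable deviation — NE.
(Low, High): Firm A can switch to Mid (3 → 17). Not NE.
(Low, Premium): Firm A can switch to High (13 → 20). Not NE.
(Low, Ultra): Firm A can switch to Mid (2 → 7). Not NE.
(Mid, Mid): Firm A can switch to Low (3 → 12). Not NE.
(Mid, High): Firm B can switch to Mid (8 → 18). Not NE.
(Mid, Premium): Firm A can switch to Low (12 → 13). Not NE.
(High, Premium): Firm A gets 20, best alternative 13; Firm B gets 16, best alternative 12. No profitable deviation — NE.
(The remaining 8 profiles each have a profitable deviation by the same check.)

Pure-strategy Nash equilibria: (Low, Mid) and (High, Premium)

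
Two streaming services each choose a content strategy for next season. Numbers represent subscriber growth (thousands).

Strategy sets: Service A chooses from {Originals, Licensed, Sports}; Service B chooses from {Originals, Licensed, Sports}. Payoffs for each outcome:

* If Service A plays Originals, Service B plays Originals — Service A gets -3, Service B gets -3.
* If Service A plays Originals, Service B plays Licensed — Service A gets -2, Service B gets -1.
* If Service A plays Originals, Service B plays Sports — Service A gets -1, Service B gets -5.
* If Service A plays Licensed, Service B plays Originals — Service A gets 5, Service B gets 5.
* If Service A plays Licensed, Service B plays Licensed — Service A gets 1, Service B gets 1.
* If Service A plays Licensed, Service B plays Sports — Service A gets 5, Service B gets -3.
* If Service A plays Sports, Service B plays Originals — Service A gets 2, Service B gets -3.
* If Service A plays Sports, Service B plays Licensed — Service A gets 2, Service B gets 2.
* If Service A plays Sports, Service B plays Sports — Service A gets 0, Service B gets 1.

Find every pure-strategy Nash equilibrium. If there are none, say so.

(Originals, Originals): Service A can switch to Licensed (-3 → 5). Not NE.
(Originals, Licensed): Service A can switch to Licensed (-2 → 1). Not NE.
(Originals, Sports): Service A can switch to Licensed (-1 → 5). Not NE.
(Licensed, Originals): Service A gets 5, best alternative 2; Service B gets 5, best alternative 1. No profitable deviation — NE.
(Licensed, Licensed): Service A can switch to Sports (1 → 2). Not NE.
(Licensed, Sports): Service B can switch to Originals (-3 → 5). Not NE.
(Sports, Originals): Service A can switch to Licensed (2 → 5). Not NE.
(Sports, Licensed): Service A gets 2, best alternative 1; Service B gets 2, best alternative 1. No profitable deviation — NE.
(Sports, Sports): Service A can switch to Licensed (0 → 5). Not NE.

Pure-strategy Nash equilibria: (Licensed, Originals) and (Sports, Licensed)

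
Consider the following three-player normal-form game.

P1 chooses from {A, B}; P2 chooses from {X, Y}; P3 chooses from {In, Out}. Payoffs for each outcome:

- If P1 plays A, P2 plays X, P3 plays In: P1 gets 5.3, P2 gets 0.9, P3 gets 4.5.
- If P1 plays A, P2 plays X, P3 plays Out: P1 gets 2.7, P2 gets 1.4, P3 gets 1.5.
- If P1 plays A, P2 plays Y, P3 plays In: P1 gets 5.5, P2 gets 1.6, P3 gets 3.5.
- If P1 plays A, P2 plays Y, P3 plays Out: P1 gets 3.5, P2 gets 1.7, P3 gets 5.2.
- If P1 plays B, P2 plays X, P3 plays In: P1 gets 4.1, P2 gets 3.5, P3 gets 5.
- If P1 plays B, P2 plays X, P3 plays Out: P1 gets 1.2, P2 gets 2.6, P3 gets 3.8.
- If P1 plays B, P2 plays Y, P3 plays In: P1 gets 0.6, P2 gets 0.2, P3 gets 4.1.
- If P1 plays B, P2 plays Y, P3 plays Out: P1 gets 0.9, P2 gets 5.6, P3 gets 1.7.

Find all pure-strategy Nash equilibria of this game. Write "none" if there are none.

Pure NE: (A, Y, Out)

Mark each player's best response to every combination of opponents' strategies; a profile where every player is best-responding is a pure Nash equilibrium.
P1 against (X, In): payoffs 5.3, 4.1 → best response A.
P1 against (X, Out): payoffs 2.7, 1.2 → best response A.
P1 against (Y, In): payoffs 5.5, 0.6 → best response A.
P1 against (Y, Out): payoffs 3.5, 0.9 → best response A.
P2 against (A, In): payoffs 0.9, 1.6 → best response Y.
P2 against (A, Out): payoffs 1.4, 1.7 → best response Y.
P2 against (B, In): payoffs 3.5, 0.2 → best response X.
P2 against (B, Out): payoffs 2.6, 5.6 → best response Y.
P3 against (A, X): payoffs 4.5, 1.5 → best response In.
P3 against (A, Y): payoffs 3.5, 5.2 → best response Out.
P3 against (B, X): payoffs 5, 3.8 → best response In.
P3 against (B, Y): payoffs 4.1, 1.7 → best response In.
Mutual best responses: (A, Y, Out).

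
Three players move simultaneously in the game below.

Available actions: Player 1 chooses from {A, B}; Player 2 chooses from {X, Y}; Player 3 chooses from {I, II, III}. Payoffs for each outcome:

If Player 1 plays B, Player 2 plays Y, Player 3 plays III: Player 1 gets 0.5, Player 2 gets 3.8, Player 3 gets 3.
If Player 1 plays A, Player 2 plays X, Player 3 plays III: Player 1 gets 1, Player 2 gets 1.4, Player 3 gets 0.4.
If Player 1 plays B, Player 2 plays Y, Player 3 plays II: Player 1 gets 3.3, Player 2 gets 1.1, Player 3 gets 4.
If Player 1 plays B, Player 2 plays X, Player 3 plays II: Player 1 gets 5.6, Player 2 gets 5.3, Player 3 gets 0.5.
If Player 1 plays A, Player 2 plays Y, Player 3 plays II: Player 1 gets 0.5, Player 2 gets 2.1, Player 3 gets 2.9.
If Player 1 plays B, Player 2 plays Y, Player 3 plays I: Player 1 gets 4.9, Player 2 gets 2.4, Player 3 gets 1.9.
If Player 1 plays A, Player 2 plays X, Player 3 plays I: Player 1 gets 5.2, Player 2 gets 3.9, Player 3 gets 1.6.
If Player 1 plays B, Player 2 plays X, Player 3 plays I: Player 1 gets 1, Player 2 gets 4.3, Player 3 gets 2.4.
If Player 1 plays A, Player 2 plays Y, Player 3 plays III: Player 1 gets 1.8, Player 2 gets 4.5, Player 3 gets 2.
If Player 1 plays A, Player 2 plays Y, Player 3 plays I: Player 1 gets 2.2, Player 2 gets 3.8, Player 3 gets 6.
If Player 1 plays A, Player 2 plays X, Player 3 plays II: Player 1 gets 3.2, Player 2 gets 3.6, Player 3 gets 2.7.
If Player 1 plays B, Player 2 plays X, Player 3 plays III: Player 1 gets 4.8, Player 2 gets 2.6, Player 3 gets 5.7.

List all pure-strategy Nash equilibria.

Player 1 against (X, I): payoffs 5.2, 1 → best response A.
Player 1 against (X, II): payoffs 3.2, 5.6 → best response B.
Player 1 against (X, III): payoffs 1, 4.8 → best response B.
Player 1 against (Y, I): payoffs 2.2, 4.9 → best response B.
Player 1 against (Y, II): payoffs 0.5, 3.3 → best response B.
Player 1 against (Y, III): payoffs 1.8, 0.5 → best response A.
Player 2 against (A, I): payoffs 3.9, 3.8 → best response X.
Player 2 against (A, II): payoffs 3.6, 2.1 → best response X.
Player 2 against (A, III): payoffs 1.4, 4.5 → best response Y.
Player 2 against (B, I): payoffs 4.3, 2.4 → best response X.
Player 2 against (B, II): payoffs 5.3, 1.1 → best response X.
Player 2 against (B, III): payoffs 2.6, 3.8 → best response Y.
Player 3 against (A, X): payoffs 1.6, 2.7, 0.4 → best response II.
Player 3 against (A, Y): payoffs 6, 2.9, 2 → best response I.
Player 3 against (B, X): payoffs 2.4, 0.5, 5.7 → best response III.
Player 3 against (B, Y): payoffs 1.9, 4, 3 → best response II.
No profile is a mutual best response for all players.

There is no pure-strategy Nash equilibrium.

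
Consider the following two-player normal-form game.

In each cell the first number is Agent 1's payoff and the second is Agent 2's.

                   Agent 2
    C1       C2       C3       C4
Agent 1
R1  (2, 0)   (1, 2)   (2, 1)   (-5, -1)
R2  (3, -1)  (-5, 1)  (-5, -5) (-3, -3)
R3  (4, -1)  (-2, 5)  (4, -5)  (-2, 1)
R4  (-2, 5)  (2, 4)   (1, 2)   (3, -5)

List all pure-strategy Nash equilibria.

Agent 1 against C1: payoffs 2, 3, 4, -2 → best response R3.
Agent 1 against C2: payoffs 1, -5, -2, 2 → best response R4.
Agent 1 against C3: payoffs 2, -5, 4, 1 → best response R3.
Agent 1 against C4: payoffs -5, -3, -2, 3 → best response R4.
Agent 2 against R1: payoffs 0, 2, 1, -1 → best response C2.
Agent 2 against R2: payoffs -1, 1, -5, -3 → best response C2.
Agent 2 against R3: payoffs -1, 5, -5, 1 → best response C2.
Agent 2 against R4: payoffs 5, 4, 2, -5 → best response C1.
No profile is a mutual best response for all players.

This game has no pure Nash equilibrium.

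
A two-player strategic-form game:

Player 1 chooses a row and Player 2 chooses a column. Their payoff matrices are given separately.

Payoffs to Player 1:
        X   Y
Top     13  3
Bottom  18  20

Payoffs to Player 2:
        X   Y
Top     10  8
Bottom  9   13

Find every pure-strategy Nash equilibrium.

The unique pure-strategy Nash equilibrium is (Bottom, Y).

For each player, find the best response to each opponent profile; mutual best responses are the pure NE.
Player 1 against X: payoffs 13, 18 → best response Bottom.
Player 1 against Y: payoffs 3, 20 → best response Bottom.
Player 2 against Top: payoffs 10, 8 → best response X.
Player 2 against Bottom: payoffs 9, 13 → best response Y.
Mutual best responses: (Bottom, Y).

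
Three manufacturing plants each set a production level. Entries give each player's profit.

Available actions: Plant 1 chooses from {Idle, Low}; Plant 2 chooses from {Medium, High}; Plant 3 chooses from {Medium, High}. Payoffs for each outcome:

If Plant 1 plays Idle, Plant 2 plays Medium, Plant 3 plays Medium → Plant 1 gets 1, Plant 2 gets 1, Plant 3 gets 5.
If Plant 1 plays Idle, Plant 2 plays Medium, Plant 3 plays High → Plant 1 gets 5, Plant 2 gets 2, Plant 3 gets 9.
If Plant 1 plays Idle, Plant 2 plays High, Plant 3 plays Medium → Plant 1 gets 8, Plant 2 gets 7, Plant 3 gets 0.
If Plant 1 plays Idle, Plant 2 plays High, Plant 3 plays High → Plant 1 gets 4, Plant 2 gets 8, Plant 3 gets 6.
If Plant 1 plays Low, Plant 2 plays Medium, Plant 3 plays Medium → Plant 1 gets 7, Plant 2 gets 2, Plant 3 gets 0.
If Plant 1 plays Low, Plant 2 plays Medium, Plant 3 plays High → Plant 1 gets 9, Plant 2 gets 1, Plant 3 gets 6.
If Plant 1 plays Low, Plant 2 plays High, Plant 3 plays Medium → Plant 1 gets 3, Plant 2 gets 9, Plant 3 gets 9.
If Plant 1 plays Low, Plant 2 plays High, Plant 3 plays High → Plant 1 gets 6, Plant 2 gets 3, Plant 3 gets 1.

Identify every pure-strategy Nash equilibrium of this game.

(Idle, Medium, Medium): Plant 1 can switch to Low (1 → 7). Not NE.
(Idle, Medium, High): Plant 1 can switch to Low (5 → 9). Not NE.
(Idle, High, Medium): Plant 3 can switch to High (0 → 6). Not NE.
(Idle, High, High): Plant 1 can switch to Low (4 → 6). Not NE.
(Low, Medium, Medium): Plant 2 can switch to High (2 → 9). Not NE.
(Low, Medium, High): Plant 2 can switch to High (1 → 3). Not NE.
(Low, High, Medium): Plant 1 can switch to Idle (3 → 8). Not NE.
(Low, High, High): Plant 3 can switch to Medium (1 → 9). Not NE.

none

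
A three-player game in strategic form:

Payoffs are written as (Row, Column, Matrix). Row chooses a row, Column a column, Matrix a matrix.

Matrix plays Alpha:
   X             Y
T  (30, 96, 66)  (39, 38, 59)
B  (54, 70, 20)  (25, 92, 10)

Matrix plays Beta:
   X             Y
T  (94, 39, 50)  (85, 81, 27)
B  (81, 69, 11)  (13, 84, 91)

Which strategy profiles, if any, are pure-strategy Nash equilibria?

There is no pure-strategy Nash equilibrium.

Row against (X, Alpha): payoffs 30, 54 → best response B.
Row against (X, Beta): payoffs 94, 81 → best response T.
Row against (Y, Alpha): payoffs 39, 25 → best response T.
Row against (Y, Beta): payoffs 85, 13 → best response T.
Column against (T, Alpha): payoffs 96, 38 → best response X.
Column against (T, Beta): payoffs 39, 81 → best response Y.
Column against (B, Alpha): payoffs 70, 92 → best response Y.
Column against (B, Beta): payoffs 69, 84 → best response Y.
Matrix against (T, X): payoffs 66, 50 → best response Alpha.
Matrix against (T, Y): payoffs 59, 27 → best response Alpha.
Matrix against (B, X): payoffs 20, 11 → best response Alpha.
Matrix against (B, Y): payoffs 10, 91 → best response Beta.
No profile is a mutual best response for all players.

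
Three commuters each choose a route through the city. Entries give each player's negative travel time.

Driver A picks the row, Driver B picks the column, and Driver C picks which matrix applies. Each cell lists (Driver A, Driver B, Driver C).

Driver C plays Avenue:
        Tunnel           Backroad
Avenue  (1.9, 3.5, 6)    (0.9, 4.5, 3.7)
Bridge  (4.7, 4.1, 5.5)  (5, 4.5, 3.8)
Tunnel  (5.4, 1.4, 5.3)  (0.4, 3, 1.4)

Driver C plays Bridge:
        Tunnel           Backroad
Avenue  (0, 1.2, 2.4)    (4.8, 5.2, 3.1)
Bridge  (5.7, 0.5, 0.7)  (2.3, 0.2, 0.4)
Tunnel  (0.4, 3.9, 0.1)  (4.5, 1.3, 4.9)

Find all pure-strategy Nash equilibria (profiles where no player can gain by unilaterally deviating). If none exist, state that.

Check each profile: it is a Nash equilibrium iff no player can strictly gain by switching unilaterally.
(Avenue, Tunnel, Avenue): Driver A can switch to Bridge (1.9 → 4.7). Not NE.
(Avenue, Tunnel, Bridge): Driver A can switch to Bridge (0 → 5.7). Not NE.
(Avenue, Backroad, Avenue): Driver A can switch to Bridge (0.9 → 5). Not NE.
(Avenue, Backroad, Bridge): Driver C can switch to Avenue (3.1 → 3.7). Not NE.
(Bridge, Tunnel, Avenue): Driver A can switch to Tunnel (4.7 → 5.4). Not NE.
(Bridge, Tunnel, Bridge): Driver C can switch to Avenue (0.7 → 5.5). Not NE.
(Bridge, Backroad, Avenue): Driver A gets 5, best alternative 0.9; Driver B gets 4.5, best alternative 4.1; Driver C gets 3.8, best alternative 0.4. No profitable deviation — NE.
(Bridge, Backroad, Bridge): Driver A can switch to Avenue (2.3 → 4.8). Not NE.
(Tunnel, Tunnel, Avenue): Driver B can switch to Backroad (1.4 → 3). Not NE.
(The remaining 3 profiles each have a profitable deviation by the same check.)

Pure NE: (Bridge, Backroad, Avenue)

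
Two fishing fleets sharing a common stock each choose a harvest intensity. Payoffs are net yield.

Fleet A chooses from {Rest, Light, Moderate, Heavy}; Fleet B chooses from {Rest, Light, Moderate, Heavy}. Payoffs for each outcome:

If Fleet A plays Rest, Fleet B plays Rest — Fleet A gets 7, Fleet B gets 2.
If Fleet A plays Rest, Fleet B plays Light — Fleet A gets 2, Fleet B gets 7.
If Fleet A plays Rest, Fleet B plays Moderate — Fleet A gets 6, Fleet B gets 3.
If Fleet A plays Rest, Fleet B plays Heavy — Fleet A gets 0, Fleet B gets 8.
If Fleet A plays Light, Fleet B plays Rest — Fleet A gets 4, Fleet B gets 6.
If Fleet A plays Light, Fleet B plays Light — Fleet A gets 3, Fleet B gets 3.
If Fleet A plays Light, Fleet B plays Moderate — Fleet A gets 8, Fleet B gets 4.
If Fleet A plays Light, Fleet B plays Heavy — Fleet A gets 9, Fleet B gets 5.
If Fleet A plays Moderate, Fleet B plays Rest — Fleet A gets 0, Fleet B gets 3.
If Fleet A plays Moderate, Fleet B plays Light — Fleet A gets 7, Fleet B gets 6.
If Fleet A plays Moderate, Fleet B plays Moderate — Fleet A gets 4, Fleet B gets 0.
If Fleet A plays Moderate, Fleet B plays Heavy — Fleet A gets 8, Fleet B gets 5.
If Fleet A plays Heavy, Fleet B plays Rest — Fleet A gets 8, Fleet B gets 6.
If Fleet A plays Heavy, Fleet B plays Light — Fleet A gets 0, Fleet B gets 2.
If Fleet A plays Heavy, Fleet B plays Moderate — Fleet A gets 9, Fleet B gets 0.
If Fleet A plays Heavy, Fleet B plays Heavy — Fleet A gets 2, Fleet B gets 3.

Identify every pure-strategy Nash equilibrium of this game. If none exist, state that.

(Moderate, Light), (Heavy, Rest)

For each player, find the best response to each opponent profile; mutual best responses are the pure NE.
Fleet A against Rest: payoffs 7, 4, 0, 8 → best response Heavy.
Fleet A against Light: payoffs 2, 3, 7, 0 → best response Moderate.
Fleet A against Moderate: payoffs 6, 8, 4, 9 → best response Heavy.
Fleet A against Heavy: payoffs 0, 9, 8, 2 → best response Light.
Fleet B against Rest: payoffs 2, 7, 3, 8 → best response Heavy.
Fleet B against Light: payoffs 6, 3, 4, 5 → best response Rest.
Fleet B against Moderate: payoffs 3, 6, 0, 5 → best response Light.
Fleet B against Heavy: payoffs 6, 2, 0, 3 → best response Rest.
Mutual best responses: (Moderate, Light); (Heavy, Rest).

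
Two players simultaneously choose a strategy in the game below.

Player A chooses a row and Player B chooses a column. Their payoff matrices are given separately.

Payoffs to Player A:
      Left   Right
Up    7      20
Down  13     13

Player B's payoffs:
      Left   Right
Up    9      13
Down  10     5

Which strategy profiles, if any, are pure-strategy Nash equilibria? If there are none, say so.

(Up, Right), (Down, Left)

Player A against Left: payoffs 7, 13 → best response Down.
Player A against Right: payoffs 20, 13 → best response Up.
Player B against Up: payoffs 9, 13 → best response Right.
Player B against Down: payoffs 10, 5 → best response Left.
Mutual best responses: (Up, Right); (Down, Left).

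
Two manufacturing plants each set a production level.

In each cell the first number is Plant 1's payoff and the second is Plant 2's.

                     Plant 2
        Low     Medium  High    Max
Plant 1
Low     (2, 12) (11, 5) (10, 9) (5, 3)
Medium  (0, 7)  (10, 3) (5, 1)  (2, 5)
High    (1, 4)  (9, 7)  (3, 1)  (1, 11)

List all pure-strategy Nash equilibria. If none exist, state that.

Pure NE: (Low, Low)

(Low, Low): Plant 1 gets 2, best alternative 1; Plant 2 gets 12, best alternative 9. No profitable deviation — NE.
(Low, Medium): Plant 2 can switch to Low (5 → 12). Not NE.
(Low, High): Plant 2 can switch to Low (9 → 12). Not NE.
(Low, Max): Plant 2 can switch to Low (3 → 12). Not NE.
(Medium, Low): Plant 1 can switch to Low (0 → 2). Not NE.
(Medium, Medium): Plant 1 can switch to Low (10 → 11). Not NE.
(Medium, High): Plant 1 can switch to Low (5 → 10). Not NE.
(The remaining 5 profiles each have a profitable deviation by the same check.)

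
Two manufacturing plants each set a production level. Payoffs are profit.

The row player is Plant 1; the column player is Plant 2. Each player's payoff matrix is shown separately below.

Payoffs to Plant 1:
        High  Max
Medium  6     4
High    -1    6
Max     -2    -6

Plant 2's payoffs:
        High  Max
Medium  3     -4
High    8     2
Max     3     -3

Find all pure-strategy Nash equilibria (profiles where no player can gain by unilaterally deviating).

For each strategy profile, look for a profitable unilateral deviation.
(Medium, High): Plant 1 gets 6, best alternative -1; Plant 2 gets 3, best alternative -4. No profitable deviation — NE.
(Medium, Max): Plant 1 can switch to High (4 → 6). Not NE.
(High, High): Plant 1 can switch to Medium (-1 → 6). Not NE.
(High, Max): Plant 2 can switch to High (2 → 8). Not NE.
(Max, High): Plant 1 can switch to Medium (-2 → 6). Not NE.
(Max, Max): Plant 1 can switch to Medium (-6 → 4). Not NE.

(Medium, High)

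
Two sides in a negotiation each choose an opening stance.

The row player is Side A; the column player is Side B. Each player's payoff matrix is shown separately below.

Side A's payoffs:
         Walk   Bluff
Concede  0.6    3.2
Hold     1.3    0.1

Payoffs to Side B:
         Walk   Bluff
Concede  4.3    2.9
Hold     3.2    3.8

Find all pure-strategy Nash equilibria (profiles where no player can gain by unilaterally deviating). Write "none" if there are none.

For each player, find the best response to each opponent profile; mutual best responses are the pure NE.
Side A against Walk: payoffs 0.6, 1.3 → best response Hold.
Side A against Bluff: payoffs 3.2, 0.1 → best response Concede.
Side B against Concede: payoffs 4.3, 2.9 → best response Walk.
Side B against Hold: payoffs 3.2, 3.8 → best response Bluff.
No profile is a mutual best response for all players.

There is no pure-strategy Nash equilibrium.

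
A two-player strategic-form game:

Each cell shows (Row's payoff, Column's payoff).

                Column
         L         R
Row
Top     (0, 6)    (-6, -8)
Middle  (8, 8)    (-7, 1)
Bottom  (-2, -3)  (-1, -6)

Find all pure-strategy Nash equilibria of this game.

Row against L: payoffs 0, 8, -2 → best response Middle.
Row against R: payoffs -6, -7, -1 → best response Bottom.
Column against Top: payoffs 6, -8 → best response L.
Column against Middle: payoffs 8, 1 → best response L.
Column against Bottom: payoffs -3, -6 → best response L.
Mutual best responses: (Middle, L).

The unique pure-strategy Nash equilibrium is (Middle, L).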